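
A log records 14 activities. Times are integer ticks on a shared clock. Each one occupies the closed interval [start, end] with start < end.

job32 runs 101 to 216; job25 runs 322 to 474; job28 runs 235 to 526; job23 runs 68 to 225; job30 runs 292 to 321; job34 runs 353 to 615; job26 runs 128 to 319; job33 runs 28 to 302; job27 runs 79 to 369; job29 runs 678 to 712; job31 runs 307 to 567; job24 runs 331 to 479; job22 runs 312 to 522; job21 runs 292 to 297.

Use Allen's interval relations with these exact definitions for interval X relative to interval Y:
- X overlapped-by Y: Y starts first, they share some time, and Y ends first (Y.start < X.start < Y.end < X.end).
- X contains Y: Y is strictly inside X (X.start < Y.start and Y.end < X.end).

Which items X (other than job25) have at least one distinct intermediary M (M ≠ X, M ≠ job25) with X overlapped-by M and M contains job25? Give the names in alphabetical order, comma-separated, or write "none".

job31, job34

Target job25 = [322, 474].
Intermediaries M with M contains job25: job22, job28, job31.
Via job22 — items with X overlapped-by job22: job34.
Via job28 — items with X overlapped-by job28: job31, job34.
Via job31 — items with X overlapped-by job31: job34.
Union: job31, job34.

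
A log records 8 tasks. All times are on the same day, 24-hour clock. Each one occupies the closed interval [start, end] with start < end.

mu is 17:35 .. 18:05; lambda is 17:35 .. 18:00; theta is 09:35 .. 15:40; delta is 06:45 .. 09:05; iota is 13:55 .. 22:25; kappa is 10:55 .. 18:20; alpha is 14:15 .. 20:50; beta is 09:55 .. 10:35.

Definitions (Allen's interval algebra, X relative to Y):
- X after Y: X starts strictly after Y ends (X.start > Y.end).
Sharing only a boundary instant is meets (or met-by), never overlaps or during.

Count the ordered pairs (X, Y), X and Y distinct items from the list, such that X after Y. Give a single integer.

14

Checking all 56 ordered pairs for relation 'after'; matching pairs in alphabetical order:
(alpha, beta): alpha after beta ✓
(alpha, delta): alpha after delta ✓
(beta, delta): beta after delta ✓
(iota, beta): iota after beta ✓
(iota, delta): iota after delta ✓
(kappa, beta): kappa after beta ✓
(kappa, delta): kappa after delta ✓
(lambda, beta): lambda after beta ✓
(lambda, delta): lambda after delta ✓
(lambda, theta): lambda after theta ✓
(mu, beta): mu after beta ✓
(mu, delta): mu after delta ✓
(mu, theta): mu after theta ✓
(theta, delta): theta after delta ✓
Count: 14.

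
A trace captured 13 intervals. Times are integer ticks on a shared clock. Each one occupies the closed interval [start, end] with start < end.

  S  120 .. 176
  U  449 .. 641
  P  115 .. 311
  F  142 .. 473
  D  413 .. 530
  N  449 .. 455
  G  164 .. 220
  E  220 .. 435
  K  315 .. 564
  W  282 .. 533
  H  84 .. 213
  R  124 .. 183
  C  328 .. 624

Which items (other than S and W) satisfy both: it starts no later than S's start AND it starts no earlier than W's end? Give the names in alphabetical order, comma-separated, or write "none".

none

Conditions: its start is no later than S's start (X.start <= 120) AND its start is no earlier than W's end (X.start >= 533).
C: start 328 <= 120? ✗; start 328 >= 533? ✗ → no.
D: start 413 <= 120? ✗; start 413 >= 533? ✗ → no.
E: start 220 <= 120? ✗; start 220 >= 533? ✗ → no.
F: start 142 <= 120? ✗; start 142 >= 533? ✗ → no.
G: start 164 <= 120? ✗; start 164 >= 533? ✗ → no.
H: start 84 <= 120? ✓; start 84 >= 533? ✗ → no.
K: start 315 <= 120? ✗; start 315 >= 533? ✗ → no.
N: start 449 <= 120? ✗; start 449 >= 533? ✗ → no.
P: start 115 <= 120? ✓; start 115 >= 533? ✗ → no.
R: start 124 <= 120? ✗; start 124 >= 533? ✗ → no.
U: start 449 <= 120? ✗; start 449 >= 533? ✗ → no.
Result: none.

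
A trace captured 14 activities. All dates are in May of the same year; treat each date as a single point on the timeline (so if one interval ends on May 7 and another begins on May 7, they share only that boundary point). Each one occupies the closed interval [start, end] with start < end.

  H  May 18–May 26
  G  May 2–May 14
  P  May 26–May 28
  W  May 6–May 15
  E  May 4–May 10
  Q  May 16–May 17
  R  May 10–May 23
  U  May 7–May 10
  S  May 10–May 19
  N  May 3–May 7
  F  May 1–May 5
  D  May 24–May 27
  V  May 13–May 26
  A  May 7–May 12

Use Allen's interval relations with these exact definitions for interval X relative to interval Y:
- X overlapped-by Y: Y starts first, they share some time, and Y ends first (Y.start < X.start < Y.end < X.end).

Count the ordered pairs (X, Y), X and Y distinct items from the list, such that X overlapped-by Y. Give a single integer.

Checking all 182 ordered pairs for relation 'overlapped-by'; matching pairs in alphabetical order:
(A, E): A overlapped-by E ✓
(D, H): D overlapped-by H ✓
(D, V): D overlapped-by V ✓
(E, F): E overlapped-by F ✓
(E, N): E overlapped-by N ✓
(G, F): G overlapped-by F ✓
(H, R): H overlapped-by R ✓
(H, S): H overlapped-by S ✓
(N, F): N overlapped-by F ✓
(P, D): P overlapped-by D ✓
(R, A): R overlapped-by A ✓
(R, G): R overlapped-by G ✓
(R, W): R overlapped-by W ✓
(S, A): S overlapped-by A ✓
(S, G): S overlapped-by G ✓
(S, W): S overlapped-by W ✓
(V, G): V overlapped-by G ✓
(V, R): V overlapped-by R ✓
(V, S): V overlapped-by S ✓
(V, W): V overlapped-by W ✓
(W, E): W overlapped-by E ✓
(W, G): W overlapped-by G ✓
(W, N): W overlapped-by N ✓
Count: 23.

23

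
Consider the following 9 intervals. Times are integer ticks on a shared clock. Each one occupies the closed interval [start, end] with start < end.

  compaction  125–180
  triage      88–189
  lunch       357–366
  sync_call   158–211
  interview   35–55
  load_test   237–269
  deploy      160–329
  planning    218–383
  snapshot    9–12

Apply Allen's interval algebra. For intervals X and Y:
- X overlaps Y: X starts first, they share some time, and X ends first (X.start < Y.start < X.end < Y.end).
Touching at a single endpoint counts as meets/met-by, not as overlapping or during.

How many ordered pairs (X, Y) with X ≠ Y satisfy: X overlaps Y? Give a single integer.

6

Checking all 72 ordered pairs for relation 'overlaps'; matching pairs in alphabetical order:
(compaction, deploy): compaction overlaps deploy ✓
(compaction, sync_call): compaction overlaps sync_call ✓
(deploy, planning): deploy overlaps planning ✓
(sync_call, deploy): sync_call overlaps deploy ✓
(triage, deploy): triage overlaps deploy ✓
(triage, sync_call): triage overlaps sync_call ✓
Count: 6.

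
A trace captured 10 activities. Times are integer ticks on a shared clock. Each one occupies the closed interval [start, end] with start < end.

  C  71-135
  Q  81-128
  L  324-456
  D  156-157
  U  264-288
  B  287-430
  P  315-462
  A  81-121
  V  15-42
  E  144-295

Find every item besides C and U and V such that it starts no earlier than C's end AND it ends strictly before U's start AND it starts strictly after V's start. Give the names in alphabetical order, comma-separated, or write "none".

D

Conditions: its start is no earlier than C's end (X.start >= 135) AND its end is strictly before U's start (X.end < 264) AND its start is strictly after V's start (X.start > 15).
A: start 81 >= 135? ✗; end 121 < 264? ✓; start 81 > 15? ✓ → no.
B: start 287 >= 135? ✓; end 430 < 264? ✗; start 287 > 15? ✓ → no.
D: start 156 >= 135? ✓; end 157 < 264? ✓; start 156 > 15? ✓ → yes.
E: start 144 >= 135? ✓; end 295 < 264? ✗; start 144 > 15? ✓ → no.
L: start 324 >= 135? ✓; end 456 < 264? ✗; start 324 > 15? ✓ → no.
P: start 315 >= 135? ✓; end 462 < 264? ✗; start 315 > 15? ✓ → no.
Q: start 81 >= 135? ✗; end 128 < 264? ✓; start 81 > 15? ✓ → no.
Result: D.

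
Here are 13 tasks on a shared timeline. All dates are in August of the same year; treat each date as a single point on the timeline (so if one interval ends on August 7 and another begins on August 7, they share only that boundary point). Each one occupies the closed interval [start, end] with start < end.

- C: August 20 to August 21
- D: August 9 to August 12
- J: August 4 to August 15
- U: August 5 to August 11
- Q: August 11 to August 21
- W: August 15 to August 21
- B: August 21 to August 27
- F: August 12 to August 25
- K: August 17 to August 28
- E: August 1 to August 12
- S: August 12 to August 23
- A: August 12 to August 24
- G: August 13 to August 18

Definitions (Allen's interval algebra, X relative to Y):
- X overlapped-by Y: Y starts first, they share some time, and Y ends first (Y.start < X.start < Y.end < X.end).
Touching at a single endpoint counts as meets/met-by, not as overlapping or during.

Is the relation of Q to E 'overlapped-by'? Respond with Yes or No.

Q = [August 11, August 21], E = [August 1, August 12].
Actual relation of Q to E: overlapped-by.
Asked whether 'overlapped-by' holds → Yes.

Yes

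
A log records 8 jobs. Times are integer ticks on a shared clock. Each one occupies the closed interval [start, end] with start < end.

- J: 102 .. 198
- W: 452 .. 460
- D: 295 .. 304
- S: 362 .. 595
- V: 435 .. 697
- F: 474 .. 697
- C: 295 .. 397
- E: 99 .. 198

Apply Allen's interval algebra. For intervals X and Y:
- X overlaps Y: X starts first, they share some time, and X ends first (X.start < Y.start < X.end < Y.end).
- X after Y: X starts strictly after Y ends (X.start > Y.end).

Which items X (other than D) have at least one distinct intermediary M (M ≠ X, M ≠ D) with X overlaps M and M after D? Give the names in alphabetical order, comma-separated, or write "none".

C, S

Target D = [295, 304].
Intermediaries M with M after D: F, S, V, W.
Via F — items with X overlaps F: S.
Via S — items with X overlaps S: C.
Via V — items with X overlaps V: S.
Via W — items with X overlaps W: none.
Union: C, S.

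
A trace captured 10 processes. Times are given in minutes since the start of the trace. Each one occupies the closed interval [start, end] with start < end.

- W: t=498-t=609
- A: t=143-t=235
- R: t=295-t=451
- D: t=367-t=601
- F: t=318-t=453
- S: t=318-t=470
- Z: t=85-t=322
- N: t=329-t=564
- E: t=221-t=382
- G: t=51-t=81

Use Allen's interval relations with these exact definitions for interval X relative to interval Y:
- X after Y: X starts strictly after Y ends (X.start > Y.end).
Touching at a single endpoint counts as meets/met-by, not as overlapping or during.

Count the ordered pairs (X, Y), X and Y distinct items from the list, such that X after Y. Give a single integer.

Checking all 90 ordered pairs for relation 'after'; matching pairs in alphabetical order:
(A, G): A after G ✓
(D, A): D after A ✓
(D, G): D after G ✓
(D, Z): D after Z ✓
(E, G): E after G ✓
(F, A): F after A ✓
(F, G): F after G ✓
(N, A): N after A ✓
(N, G): N after G ✓
(N, Z): N after Z ✓
(R, A): R after A ✓
(R, G): R after G ✓
(S, A): S after A ✓
(S, G): S after G ✓
(W, A): W after A ✓
(W, E): W after E ✓
(W, F): W after F ✓
(W, G): W after G ✓
(W, R): W after R ✓
(W, S): W after S ✓
(W, Z): W after Z ✓
(Z, G): Z after G ✓
Count: 22.

22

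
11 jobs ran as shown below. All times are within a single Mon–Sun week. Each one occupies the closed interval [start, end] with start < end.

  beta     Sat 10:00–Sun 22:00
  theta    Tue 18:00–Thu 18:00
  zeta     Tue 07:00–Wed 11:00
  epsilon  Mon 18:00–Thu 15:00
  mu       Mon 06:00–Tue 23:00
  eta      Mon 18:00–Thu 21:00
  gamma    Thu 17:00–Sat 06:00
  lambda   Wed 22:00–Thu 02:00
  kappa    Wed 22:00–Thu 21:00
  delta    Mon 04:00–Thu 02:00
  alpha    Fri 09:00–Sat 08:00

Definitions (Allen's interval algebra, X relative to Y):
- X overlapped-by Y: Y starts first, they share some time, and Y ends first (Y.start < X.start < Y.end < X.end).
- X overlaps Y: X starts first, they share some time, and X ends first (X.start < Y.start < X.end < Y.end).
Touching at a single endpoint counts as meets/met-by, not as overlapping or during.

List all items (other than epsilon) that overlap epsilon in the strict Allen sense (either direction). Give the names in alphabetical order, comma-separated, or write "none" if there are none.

Target epsilon = [Mon 18:00, Thu 15:00].
alpha [Fri 09:00, Sat 08:00] → after → no.
beta [Sat 10:00, Sun 22:00] → after → no.
delta [Mon 04:00, Thu 02:00] → overlaps → yes.
eta [Mon 18:00, Thu 21:00] → started-by → no.
gamma [Thu 17:00, Sat 06:00] → after → no.
kappa [Wed 22:00, Thu 21:00] → overlapped-by → yes.
lambda [Wed 22:00, Thu 02:00] → during → no.
mu [Mon 06:00, Tue 23:00] → overlaps → yes.
theta [Tue 18:00, Thu 18:00] → overlapped-by → yes.
zeta [Tue 07:00, Wed 11:00] → during → no.
Result: delta, kappa, mu, theta.

delta, kappa, mu, theta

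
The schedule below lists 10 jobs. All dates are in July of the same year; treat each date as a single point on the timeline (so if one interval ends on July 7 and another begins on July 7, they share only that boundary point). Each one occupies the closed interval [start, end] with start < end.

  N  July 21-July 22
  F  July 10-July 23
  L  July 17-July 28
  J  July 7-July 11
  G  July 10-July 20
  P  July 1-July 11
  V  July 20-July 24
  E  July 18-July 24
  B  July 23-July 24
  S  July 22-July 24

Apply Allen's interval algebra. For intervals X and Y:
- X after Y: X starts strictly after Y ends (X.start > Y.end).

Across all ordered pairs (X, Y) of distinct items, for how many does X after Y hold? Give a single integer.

16

Checking all 90 ordered pairs for relation 'after'; matching pairs in alphabetical order:
(B, G): B after G ✓
(B, J): B after J ✓
(B, N): B after N ✓
(B, P): B after P ✓
(E, J): E after J ✓
(E, P): E after P ✓
(L, J): L after J ✓
(L, P): L after P ✓
(N, G): N after G ✓
(N, J): N after J ✓
(N, P): N after P ✓
(S, G): S after G ✓
(S, J): S after J ✓
(S, P): S after P ✓
(V, J): V after J ✓
(V, P): V after P ✓
Count: 16.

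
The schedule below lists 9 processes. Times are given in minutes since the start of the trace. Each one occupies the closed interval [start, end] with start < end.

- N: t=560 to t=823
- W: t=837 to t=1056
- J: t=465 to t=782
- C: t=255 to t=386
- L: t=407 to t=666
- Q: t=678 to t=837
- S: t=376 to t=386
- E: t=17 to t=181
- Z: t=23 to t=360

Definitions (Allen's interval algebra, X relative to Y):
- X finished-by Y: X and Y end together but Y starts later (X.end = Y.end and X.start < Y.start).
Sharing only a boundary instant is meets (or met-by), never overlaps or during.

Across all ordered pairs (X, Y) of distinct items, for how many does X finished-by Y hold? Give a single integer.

1

Checking all 72 ordered pairs for relation 'finished-by'; matching pairs in alphabetical order:
(C, S): C finished-by S ✓
Count: 1.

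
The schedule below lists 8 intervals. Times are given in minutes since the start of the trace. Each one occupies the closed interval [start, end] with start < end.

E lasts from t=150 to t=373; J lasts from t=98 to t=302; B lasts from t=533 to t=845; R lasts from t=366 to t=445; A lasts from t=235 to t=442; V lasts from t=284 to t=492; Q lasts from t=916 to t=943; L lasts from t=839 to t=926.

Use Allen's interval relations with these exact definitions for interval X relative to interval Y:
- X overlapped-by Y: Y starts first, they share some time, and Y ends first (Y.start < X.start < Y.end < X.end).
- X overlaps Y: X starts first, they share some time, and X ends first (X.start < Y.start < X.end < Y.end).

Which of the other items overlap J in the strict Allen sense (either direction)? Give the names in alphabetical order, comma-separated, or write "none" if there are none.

Target J = [t=98, t=302].
A [t=235, t=442] → overlapped-by → yes.
B [t=533, t=845] → after → no.
E [t=150, t=373] → overlapped-by → yes.
L [t=839, t=926] → after → no.
Q [t=916, t=943] → after → no.
R [t=366, t=445] → after → no.
V [t=284, t=492] → overlapped-by → yes.
Result: A, E, V.

A, E, V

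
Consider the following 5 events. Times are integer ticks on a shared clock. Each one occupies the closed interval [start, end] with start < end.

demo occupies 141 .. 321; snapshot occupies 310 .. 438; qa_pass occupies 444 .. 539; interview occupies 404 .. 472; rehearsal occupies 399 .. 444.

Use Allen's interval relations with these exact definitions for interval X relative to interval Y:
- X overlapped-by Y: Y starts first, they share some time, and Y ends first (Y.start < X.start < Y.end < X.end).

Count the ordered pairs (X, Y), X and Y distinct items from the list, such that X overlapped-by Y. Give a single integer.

Checking all 20 ordered pairs for relation 'overlapped-by'; matching pairs in alphabetical order:
(interview, rehearsal): interview overlapped-by rehearsal ✓
(interview, snapshot): interview overlapped-by snapshot ✓
(qa_pass, interview): qa_pass overlapped-by interview ✓
(rehearsal, snapshot): rehearsal overlapped-by snapshot ✓
(snapshot, demo): snapshot overlapped-by demo ✓
Count: 5.

5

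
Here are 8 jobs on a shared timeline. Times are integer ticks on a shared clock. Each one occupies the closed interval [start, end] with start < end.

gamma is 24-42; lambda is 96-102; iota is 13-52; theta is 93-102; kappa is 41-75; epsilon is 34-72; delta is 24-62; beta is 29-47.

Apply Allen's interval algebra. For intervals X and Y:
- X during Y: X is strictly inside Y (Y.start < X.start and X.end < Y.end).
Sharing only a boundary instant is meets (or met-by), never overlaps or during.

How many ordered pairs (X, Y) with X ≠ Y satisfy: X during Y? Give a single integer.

Checking all 56 ordered pairs for relation 'during'; matching pairs in alphabetical order:
(beta, delta): beta during delta ✓
(beta, iota): beta during iota ✓
(gamma, iota): gamma during iota ✓
Count: 3.

3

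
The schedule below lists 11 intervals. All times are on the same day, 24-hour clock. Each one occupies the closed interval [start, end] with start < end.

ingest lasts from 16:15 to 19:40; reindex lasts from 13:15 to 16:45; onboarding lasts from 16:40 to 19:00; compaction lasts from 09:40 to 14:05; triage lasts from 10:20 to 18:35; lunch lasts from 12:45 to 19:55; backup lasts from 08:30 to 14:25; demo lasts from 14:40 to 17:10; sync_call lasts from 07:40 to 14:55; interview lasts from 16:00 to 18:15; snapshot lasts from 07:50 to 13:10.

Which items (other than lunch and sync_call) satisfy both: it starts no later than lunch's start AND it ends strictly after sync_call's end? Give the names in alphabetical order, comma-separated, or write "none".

triage

Conditions: its start is no later than lunch's start (X.start <= 12:45) AND its end is strictly after sync_call's end (X.end > 14:55).
backup: start 08:30 <= 12:45? ✓; end 14:25 > 14:55? ✗ → no.
compaction: start 09:40 <= 12:45? ✓; end 14:05 > 14:55? ✗ → no.
demo: start 14:40 <= 12:45? ✗; end 17:10 > 14:55? ✓ → no.
ingest: start 16:15 <= 12:45? ✗; end 19:40 > 14:55? ✓ → no.
interview: start 16:00 <= 12:45? ✗; end 18:15 > 14:55? ✓ → no.
onboarding: start 16:40 <= 12:45? ✗; end 19:00 > 14:55? ✓ → no.
reindex: start 13:15 <= 12:45? ✗; end 16:45 > 14:55? ✓ → no.
snapshot: start 07:50 <= 12:45? ✓; end 13:10 > 14:55? ✗ → no.
triage: start 10:20 <= 12:45? ✓; end 18:35 > 14:55? ✓ → yes.
Result: triage.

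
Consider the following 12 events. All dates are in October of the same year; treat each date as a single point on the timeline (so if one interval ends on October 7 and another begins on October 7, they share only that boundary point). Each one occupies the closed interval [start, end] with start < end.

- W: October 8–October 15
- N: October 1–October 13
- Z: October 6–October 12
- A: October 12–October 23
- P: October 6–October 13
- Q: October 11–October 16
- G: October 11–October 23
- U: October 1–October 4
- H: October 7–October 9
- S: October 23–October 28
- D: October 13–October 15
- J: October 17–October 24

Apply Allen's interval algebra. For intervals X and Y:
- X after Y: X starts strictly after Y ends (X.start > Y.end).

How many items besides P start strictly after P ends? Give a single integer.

2

Target P = [October 6, October 13].
A [October 12, October 23] → overlapped-by → no.
D [October 13, October 15] → met-by → no.
G [October 11, October 23] → overlapped-by → no.
H [October 7, October 9] → during → no.
J [October 17, October 24] → after → counts.
N [October 1, October 13] → finished-by → no.
Q [October 11, October 16] → overlapped-by → no.
S [October 23, October 28] → after → counts.
U [October 1, October 4] → before → no.
W [October 8, October 15] → overlapped-by → no.
Z [October 6, October 12] → starts → no.
Total: 2.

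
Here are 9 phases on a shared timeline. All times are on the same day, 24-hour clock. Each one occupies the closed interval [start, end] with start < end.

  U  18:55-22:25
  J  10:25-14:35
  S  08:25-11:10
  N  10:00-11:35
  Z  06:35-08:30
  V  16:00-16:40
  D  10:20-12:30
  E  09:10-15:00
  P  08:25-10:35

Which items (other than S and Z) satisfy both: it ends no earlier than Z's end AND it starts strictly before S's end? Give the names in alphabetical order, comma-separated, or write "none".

Conditions: its end is no earlier than Z's end (X.end >= 08:30) AND its start is strictly before S's end (X.start < 11:10).
D: end 12:30 >= 08:30? ✓; start 10:20 < 11:10? ✓ → yes.
E: end 15:00 >= 08:30? ✓; start 09:10 < 11:10? ✓ → yes.
J: end 14:35 >= 08:30? ✓; start 10:25 < 11:10? ✓ → yes.
N: end 11:35 >= 08:30? ✓; start 10:00 < 11:10? ✓ → yes.
P: end 10:35 >= 08:30? ✓; start 08:25 < 11:10? ✓ → yes.
U: end 22:25 >= 08:30? ✓; start 18:55 < 11:10? ✗ → no.
V: end 16:40 >= 08:30? ✓; start 16:00 < 11:10? ✗ → no.
Result: D, E, J, N, P.

D, E, J, N, P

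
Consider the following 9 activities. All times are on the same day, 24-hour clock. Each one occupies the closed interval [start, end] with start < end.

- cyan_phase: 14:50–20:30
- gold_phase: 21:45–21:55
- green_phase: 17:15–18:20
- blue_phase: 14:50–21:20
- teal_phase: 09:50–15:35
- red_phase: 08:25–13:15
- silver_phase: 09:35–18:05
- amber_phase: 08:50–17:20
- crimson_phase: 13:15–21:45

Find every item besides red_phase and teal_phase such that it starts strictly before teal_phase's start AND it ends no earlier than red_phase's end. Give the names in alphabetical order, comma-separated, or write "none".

amber_phase, silver_phase

Conditions: its start is strictly before teal_phase's start (X.start < 09:50) AND its end is no earlier than red_phase's end (X.end >= 13:15).
amber_phase: start 08:50 < 09:50? ✓; end 17:20 >= 13:15? ✓ → yes.
blue_phase: start 14:50 < 09:50? ✗; end 21:20 >= 13:15? ✓ → no.
crimson_phase: start 13:15 < 09:50? ✗; end 21:45 >= 13:15? ✓ → no.
cyan_phase: start 14:50 < 09:50? ✗; end 20:30 >= 13:15? ✓ → no.
gold_phase: start 21:45 < 09:50? ✗; end 21:55 >= 13:15? ✓ → no.
green_phase: start 17:15 < 09:50? ✗; end 18:20 >= 13:15? ✓ → no.
silver_phase: start 09:35 < 09:50? ✓; end 18:05 >= 13:15? ✓ → yes.
Result: amber_phase, silver_phase.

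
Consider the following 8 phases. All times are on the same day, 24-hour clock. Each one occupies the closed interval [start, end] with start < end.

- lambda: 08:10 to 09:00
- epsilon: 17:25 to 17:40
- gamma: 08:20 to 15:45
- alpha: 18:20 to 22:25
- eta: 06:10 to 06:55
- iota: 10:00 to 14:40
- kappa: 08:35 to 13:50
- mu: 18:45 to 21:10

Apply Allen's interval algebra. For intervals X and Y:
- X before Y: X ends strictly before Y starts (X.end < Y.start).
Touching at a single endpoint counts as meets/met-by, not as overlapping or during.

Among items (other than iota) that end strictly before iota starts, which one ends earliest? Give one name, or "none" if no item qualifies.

Target iota = [10:00, 14:40].
alpha [18:20, 22:25] → after → excluded.
epsilon [17:25, 17:40] → after → excluded.
eta [06:10, 06:55] → before → candidate.
gamma [08:20, 15:45] → contains → excluded.
kappa [08:35, 13:50] → overlaps → excluded.
lambda [08:10, 09:00] → before → candidate.
mu [18:45, 21:10] → after → excluded.
Among candidates, earliest end is 06:55 → eta.

eta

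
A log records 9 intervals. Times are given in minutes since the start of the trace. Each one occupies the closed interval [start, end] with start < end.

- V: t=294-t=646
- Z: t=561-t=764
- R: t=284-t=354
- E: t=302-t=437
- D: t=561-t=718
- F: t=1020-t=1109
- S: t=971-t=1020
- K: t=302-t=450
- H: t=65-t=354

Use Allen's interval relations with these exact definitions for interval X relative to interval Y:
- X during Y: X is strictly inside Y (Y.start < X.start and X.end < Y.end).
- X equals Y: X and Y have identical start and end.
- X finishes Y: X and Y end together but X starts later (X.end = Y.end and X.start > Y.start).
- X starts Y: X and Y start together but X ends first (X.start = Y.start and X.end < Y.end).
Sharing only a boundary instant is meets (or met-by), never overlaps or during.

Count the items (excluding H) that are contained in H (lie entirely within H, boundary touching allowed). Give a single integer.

1

Target H = [t=65, t=354].
D [t=561, t=718] → after → no.
E [t=302, t=437] → overlapped-by → no.
F [t=1020, t=1109] → after → no.
K [t=302, t=450] → overlapped-by → no.
R [t=284, t=354] → finishes → counts.
S [t=971, t=1020] → after → no.
V [t=294, t=646] → overlapped-by → no.
Z [t=561, t=764] → after → no.
Total: 1.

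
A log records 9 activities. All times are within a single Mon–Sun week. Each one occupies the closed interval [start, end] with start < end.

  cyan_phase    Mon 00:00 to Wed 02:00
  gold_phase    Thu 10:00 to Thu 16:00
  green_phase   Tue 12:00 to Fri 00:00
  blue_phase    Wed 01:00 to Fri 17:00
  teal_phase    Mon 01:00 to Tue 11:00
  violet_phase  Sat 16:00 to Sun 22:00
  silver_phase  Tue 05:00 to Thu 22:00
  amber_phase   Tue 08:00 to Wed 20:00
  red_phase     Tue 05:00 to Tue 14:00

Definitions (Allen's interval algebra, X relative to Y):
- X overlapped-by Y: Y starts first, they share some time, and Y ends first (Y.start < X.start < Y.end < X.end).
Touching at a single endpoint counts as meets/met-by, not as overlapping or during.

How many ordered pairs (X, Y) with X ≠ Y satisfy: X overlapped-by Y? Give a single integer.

14

Checking all 72 ordered pairs for relation 'overlapped-by'; matching pairs in alphabetical order:
(amber_phase, cyan_phase): amber_phase overlapped-by cyan_phase ✓
(amber_phase, red_phase): amber_phase overlapped-by red_phase ✓
(amber_phase, teal_phase): amber_phase overlapped-by teal_phase ✓
(blue_phase, amber_phase): blue_phase overlapped-by amber_phase ✓
(blue_phase, cyan_phase): blue_phase overlapped-by cyan_phase ✓
(blue_phase, green_phase): blue_phase overlapped-by green_phase ✓
(blue_phase, silver_phase): blue_phase overlapped-by silver_phase ✓
(green_phase, amber_phase): green_phase overlapped-by amber_phase ✓
(green_phase, cyan_phase): green_phase overlapped-by cyan_phase ✓
(green_phase, red_phase): green_phase overlapped-by red_phase ✓
(green_phase, silver_phase): green_phase overlapped-by silver_phase ✓
(red_phase, teal_phase): red_phase overlapped-by teal_phase ✓
(silver_phase, cyan_phase): silver_phase overlapped-by cyan_phase ✓
(silver_phase, teal_phase): silver_phase overlapped-by teal_phase ✓
Count: 14.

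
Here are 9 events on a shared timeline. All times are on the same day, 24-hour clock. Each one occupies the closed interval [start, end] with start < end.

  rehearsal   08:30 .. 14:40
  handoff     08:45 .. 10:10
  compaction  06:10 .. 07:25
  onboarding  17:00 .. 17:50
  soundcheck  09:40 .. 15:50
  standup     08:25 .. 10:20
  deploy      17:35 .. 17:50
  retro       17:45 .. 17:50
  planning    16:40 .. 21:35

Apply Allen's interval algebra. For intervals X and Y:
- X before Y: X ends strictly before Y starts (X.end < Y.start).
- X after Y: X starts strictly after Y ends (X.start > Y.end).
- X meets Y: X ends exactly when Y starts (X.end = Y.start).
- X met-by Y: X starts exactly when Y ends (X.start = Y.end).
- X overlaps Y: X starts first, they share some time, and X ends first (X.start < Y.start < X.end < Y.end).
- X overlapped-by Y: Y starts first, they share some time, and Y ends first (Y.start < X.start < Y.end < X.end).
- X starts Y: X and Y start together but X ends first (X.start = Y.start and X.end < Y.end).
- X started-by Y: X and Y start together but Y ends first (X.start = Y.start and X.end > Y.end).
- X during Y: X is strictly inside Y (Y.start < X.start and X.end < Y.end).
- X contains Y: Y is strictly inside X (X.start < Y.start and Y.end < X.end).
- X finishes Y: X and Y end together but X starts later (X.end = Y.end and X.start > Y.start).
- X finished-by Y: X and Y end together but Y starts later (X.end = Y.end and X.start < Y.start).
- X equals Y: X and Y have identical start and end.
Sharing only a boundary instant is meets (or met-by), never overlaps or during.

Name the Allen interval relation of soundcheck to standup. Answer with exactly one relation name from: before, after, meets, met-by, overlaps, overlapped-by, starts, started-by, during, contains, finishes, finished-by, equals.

overlapped-by

soundcheck = [09:40, 15:50]; standup = [08:25, 10:20].
Compare endpoints: soundcheck.start > standup.start, soundcheck.start < standup.end, soundcheck.end > standup.start, soundcheck.end > standup.end.
That pattern is 'overlapped-by'.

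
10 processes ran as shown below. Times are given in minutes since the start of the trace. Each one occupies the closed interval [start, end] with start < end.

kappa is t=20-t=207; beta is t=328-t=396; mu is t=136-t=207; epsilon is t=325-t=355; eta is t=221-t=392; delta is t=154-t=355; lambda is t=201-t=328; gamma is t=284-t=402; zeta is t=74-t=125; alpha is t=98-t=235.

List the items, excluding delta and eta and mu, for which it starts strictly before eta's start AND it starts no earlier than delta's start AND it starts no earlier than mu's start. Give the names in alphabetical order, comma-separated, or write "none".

Conditions: its start is strictly before eta's start (X.start < t=221) AND its start is no earlier than delta's start (X.start >= t=154) AND its start is no earlier than mu's start (X.start >= t=136).
alpha: start t=98 < t=221? ✓; start t=98 >= t=154? ✗; start t=98 >= t=136? ✗ → no.
beta: start t=328 < t=221? ✗; start t=328 >= t=154? ✓; start t=328 >= t=136? ✓ → no.
epsilon: start t=325 < t=221? ✗; start t=325 >= t=154? ✓; start t=325 >= t=136? ✓ → no.
gamma: start t=284 < t=221? ✗; start t=284 >= t=154? ✓; start t=284 >= t=136? ✓ → no.
kappa: start t=20 < t=221? ✓; start t=20 >= t=154? ✗; start t=20 >= t=136? ✗ → no.
lambda: start t=201 < t=221? ✓; start t=201 >= t=154? ✓; start t=201 >= t=136? ✓ → yes.
zeta: start t=74 < t=221? ✓; start t=74 >= t=154? ✗; start t=74 >= t=136? ✗ → no.
Result: lambda.

lambda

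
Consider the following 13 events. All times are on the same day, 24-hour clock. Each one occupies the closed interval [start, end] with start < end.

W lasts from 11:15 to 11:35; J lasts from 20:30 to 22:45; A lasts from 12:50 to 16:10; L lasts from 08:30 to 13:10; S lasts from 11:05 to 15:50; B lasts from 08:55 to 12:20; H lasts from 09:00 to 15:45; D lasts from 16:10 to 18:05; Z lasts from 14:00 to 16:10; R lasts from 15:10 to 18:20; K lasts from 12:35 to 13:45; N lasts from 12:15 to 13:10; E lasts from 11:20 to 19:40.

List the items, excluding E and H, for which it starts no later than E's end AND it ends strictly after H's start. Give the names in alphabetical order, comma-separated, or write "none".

Conditions: its start is no later than E's end (X.start <= 19:40) AND its end is strictly after H's start (X.end > 09:00).
A: start 12:50 <= 19:40? ✓; end 16:10 > 09:00? ✓ → yes.
B: start 08:55 <= 19:40? ✓; end 12:20 > 09:00? ✓ → yes.
D: start 16:10 <= 19:40? ✓; end 18:05 > 09:00? ✓ → yes.
J: start 20:30 <= 19:40? ✗; end 22:45 > 09:00? ✓ → no.
K: start 12:35 <= 19:40? ✓; end 13:45 > 09:00? ✓ → yes.
L: start 08:30 <= 19:40? ✓; end 13:10 > 09:00? ✓ → yes.
N: start 12:15 <= 19:40? ✓; end 13:10 > 09:00? ✓ → yes.
R: start 15:10 <= 19:40? ✓; end 18:20 > 09:00? ✓ → yes.
S: start 11:05 <= 19:40? ✓; end 15:50 > 09:00? ✓ → yes.
W: start 11:15 <= 19:40? ✓; end 11:35 > 09:00? ✓ → yes.
Z: start 14:00 <= 19:40? ✓; end 16:10 > 09:00? ✓ → yes.
Result: A, B, D, K, L, N, R, S, W, Z.

A, B, D, K, L, N, R, S, W, Z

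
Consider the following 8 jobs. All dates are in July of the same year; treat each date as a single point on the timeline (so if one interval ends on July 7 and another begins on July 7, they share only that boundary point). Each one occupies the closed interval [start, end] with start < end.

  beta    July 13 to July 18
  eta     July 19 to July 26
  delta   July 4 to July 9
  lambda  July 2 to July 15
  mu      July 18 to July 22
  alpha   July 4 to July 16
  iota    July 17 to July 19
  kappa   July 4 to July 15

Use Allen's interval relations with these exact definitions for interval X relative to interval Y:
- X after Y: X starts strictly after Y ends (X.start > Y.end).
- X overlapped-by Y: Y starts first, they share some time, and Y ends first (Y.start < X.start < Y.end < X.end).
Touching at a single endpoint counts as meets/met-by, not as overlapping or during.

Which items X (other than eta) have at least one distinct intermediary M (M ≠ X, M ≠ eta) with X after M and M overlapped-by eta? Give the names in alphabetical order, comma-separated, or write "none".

Target eta = [July 19, July 26].
Intermediaries M with M overlapped-by eta: none.
Union: none.

none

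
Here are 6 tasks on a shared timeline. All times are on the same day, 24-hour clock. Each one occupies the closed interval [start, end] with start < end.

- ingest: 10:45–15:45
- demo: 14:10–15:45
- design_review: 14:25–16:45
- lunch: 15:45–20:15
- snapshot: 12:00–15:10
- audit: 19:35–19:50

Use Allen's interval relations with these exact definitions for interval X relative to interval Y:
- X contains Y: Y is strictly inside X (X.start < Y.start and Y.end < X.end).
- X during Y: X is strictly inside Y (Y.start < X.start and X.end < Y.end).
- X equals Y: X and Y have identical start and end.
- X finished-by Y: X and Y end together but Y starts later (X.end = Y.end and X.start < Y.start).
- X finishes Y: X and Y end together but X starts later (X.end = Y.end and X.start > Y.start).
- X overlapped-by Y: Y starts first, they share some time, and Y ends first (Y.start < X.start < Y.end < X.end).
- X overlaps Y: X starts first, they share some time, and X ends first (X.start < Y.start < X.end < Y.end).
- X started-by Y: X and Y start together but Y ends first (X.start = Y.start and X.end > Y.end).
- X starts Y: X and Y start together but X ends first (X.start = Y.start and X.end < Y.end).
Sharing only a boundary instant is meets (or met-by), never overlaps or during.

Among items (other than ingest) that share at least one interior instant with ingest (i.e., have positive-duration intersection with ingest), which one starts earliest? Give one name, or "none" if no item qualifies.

snapshot

Target ingest = [10:45, 15:45].
audit [19:35, 19:50] → after → excluded.
demo [14:10, 15:45] → finishes → candidate.
design_review [14:25, 16:45] → overlapped-by → candidate.
lunch [15:45, 20:15] → met-by → excluded.
snapshot [12:00, 15:10] → during → candidate.
Among candidates, earliest start is 12:00 → snapshot.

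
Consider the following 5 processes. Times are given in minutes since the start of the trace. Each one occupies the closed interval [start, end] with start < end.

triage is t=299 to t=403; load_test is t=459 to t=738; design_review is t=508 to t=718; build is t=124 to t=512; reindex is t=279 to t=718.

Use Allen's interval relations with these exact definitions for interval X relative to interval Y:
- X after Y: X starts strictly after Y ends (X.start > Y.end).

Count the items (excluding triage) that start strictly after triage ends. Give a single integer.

Target triage = [t=299, t=403].
build [t=124, t=512] → contains → no.
design_review [t=508, t=718] → after → counts.
load_test [t=459, t=738] → after → counts.
reindex [t=279, t=718] → contains → no.
Total: 2.

2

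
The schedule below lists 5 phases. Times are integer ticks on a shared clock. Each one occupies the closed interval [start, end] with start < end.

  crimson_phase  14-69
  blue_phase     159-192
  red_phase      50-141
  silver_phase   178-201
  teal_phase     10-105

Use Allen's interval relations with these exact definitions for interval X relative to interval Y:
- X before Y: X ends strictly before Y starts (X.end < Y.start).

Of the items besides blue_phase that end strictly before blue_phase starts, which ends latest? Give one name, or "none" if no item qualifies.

red_phase

Target blue_phase = [159, 192].
crimson_phase [14, 69] → before → candidate.
red_phase [50, 141] → before → candidate.
silver_phase [178, 201] → overlapped-by → excluded.
teal_phase [10, 105] → before → candidate.
Among candidates, latest end is 141 → red_phase.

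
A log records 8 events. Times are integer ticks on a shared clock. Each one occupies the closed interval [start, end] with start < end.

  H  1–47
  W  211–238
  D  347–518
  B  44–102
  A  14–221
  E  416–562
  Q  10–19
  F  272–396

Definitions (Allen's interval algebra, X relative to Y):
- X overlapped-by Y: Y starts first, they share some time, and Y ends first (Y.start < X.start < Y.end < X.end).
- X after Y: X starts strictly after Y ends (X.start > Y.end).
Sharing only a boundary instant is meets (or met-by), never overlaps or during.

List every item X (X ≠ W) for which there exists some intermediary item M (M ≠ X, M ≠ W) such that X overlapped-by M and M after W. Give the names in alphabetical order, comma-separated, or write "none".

Target W = [211, 238].
Intermediaries M with M after W: D, E, F.
Via D — items with X overlapped-by D: E.
Via E — items with X overlapped-by E: none.
Via F — items with X overlapped-by F: D.
Union: D, E.

D, E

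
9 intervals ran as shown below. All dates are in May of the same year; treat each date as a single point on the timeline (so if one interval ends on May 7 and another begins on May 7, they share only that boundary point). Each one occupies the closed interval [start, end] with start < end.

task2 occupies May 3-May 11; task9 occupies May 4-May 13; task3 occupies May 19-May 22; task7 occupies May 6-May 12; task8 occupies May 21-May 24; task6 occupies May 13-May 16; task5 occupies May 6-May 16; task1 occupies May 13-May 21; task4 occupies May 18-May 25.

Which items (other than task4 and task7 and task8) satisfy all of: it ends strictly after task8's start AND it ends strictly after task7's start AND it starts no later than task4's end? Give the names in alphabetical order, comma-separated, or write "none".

Conditions: its end is strictly after task8's start (X.end > May 21) AND its end is strictly after task7's start (X.end > May 6) AND its start is no later than task4's end (X.start <= May 25).
task1: end May 21 > May 21? ✗; end May 21 > May 6? ✓; start May 13 <= May 25? ✓ → no.
task2: end May 11 > May 21? ✗; end May 11 > May 6? ✓; start May 3 <= May 25? ✓ → no.
task3: end May 22 > May 21? ✓; end May 22 > May 6? ✓; start May 19 <= May 25? ✓ → yes.
task5: end May 16 > May 21? ✗; end May 16 > May 6? ✓; start May 6 <= May 25? ✓ → no.
task6: end May 16 > May 21? ✗; end May 16 > May 6? ✓; start May 13 <= May 25? ✓ → no.
task9: end May 13 > May 21? ✗; end May 13 > May 6? ✓; start May 4 <= May 25? ✓ → no.
Result: task3.

task3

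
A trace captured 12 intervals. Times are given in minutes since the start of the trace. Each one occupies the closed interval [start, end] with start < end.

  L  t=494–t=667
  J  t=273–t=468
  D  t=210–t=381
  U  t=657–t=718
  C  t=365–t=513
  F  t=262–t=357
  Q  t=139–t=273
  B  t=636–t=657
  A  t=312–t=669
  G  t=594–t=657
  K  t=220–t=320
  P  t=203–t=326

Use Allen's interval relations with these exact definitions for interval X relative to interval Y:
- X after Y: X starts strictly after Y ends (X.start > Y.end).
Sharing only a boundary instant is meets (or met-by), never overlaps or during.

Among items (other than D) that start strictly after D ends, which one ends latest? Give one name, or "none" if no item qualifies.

U

Target D = [t=210, t=381].
A [t=312, t=669] → overlapped-by → excluded.
B [t=636, t=657] → after → candidate.
C [t=365, t=513] → overlapped-by → excluded.
F [t=262, t=357] → during → excluded.
G [t=594, t=657] → after → candidate.
J [t=273, t=468] → overlapped-by → excluded.
K [t=220, t=320] → during → excluded.
L [t=494, t=667] → after → candidate.
P [t=203, t=326] → overlaps → excluded.
Q [t=139, t=273] → overlaps → excluded.
U [t=657, t=718] → after → candidate.
Among candidates, latest end is t=718 → U.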